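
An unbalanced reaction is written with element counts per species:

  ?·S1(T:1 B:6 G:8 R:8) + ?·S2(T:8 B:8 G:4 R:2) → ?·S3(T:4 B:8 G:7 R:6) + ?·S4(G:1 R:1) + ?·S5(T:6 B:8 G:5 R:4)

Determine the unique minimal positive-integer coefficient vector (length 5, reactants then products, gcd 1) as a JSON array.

T: 4·1+3·8 = 28 | 4·4+6·0+2·6 = 28
B: 4·6+3·8 = 48 | 4·8+6·0+2·8 = 48
G: 4·8+3·4 = 44 | 4·7+6·1+2·5 = 44
R: 4·8+3·2 = 38 | 4·6+6·1+2·4 = 38
gcd(4,3,4,6,2) = 1

Coefficients: [4, 3, 4, 6, 2]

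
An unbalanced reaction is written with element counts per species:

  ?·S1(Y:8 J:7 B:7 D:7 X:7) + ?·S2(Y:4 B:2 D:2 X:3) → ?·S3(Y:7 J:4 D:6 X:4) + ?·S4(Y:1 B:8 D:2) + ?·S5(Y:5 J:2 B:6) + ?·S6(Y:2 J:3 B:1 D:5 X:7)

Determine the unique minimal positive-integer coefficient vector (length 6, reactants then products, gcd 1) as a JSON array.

Coefficients: [6, 4, 3, 1, 6, 6]

Y: 6·8+4·4 = 64 | 3·7+1·1+6·5+6·2 = 64
J: 6·7+4·0 = 42 | 3·4+1·0+6·2+6·3 = 42
B: 6·7+4·2 = 50 | 3·0+1·8+6·6+6·1 = 50
D: 6·7+4·2 = 50 | 3·6+1·2+6·0+6·5 = 50
X: 6·7+4·3 = 54 | 3·4+1·0+6·0+6·7 = 54
gcd(6,4,3,1,6,6) = 1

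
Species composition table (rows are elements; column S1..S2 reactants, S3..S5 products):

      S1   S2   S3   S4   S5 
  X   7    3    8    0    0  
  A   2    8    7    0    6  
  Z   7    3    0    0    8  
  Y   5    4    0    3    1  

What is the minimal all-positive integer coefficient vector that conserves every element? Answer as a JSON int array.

Coefficients: [1, 3, 2, 5, 2]

X: 1·7+3·3 = 16 | 2·8+5·0+2·0 = 16
A: 1·2+3·8 = 26 | 2·7+5·0+2·6 = 26
Z: 1·7+3·3 = 16 | 2·0+5·0+2·8 = 16
Y: 1·5+3·4 = 17 | 2·0+5·3+2·1 = 17
gcd(1,3,2,5,2) = 1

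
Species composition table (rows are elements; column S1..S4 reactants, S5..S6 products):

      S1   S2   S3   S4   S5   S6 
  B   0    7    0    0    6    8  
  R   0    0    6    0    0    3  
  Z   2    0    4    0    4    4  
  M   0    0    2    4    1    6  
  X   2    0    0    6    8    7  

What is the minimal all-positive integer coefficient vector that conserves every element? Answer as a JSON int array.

B: 6·0+4·7+1·0+3·0 = 28 | 2·6+2·8 = 28
R: 6·0+4·0+1·6+3·0 = 6 | 2·0+2·3 = 6
Z: 6·2+4·0+1·4+3·0 = 16 | 2·4+2·4 = 16
M: 6·0+4·0+1·2+3·4 = 14 | 2·1+2·6 = 14
X: 6·2+4·0+1·0+3·6 = 30 | 2·8+2·7 = 30
gcd(6,4,1,3,2,2) = 1

Coefficients: [6, 4, 1, 3, 2, 2]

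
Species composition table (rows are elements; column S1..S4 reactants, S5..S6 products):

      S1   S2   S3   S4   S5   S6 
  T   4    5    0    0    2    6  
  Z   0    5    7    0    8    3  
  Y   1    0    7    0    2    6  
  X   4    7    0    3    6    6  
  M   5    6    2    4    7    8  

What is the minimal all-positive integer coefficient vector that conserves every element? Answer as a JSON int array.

T: 5·4+4·5+5·0+4·0 = 40 | 5·2+5·6 = 40
Z: 5·0+4·5+5·7+4·0 = 55 | 5·8+5·3 = 55
Y: 5·1+4·0+5·7+4·0 = 40 | 5·2+5·6 = 40
X: 5·4+4·7+5·0+4·3 = 60 | 5·6+5·6 = 60
M: 5·5+4·6+5·2+4·4 = 75 | 5·7+5·8 = 75
gcd(5,4,5,4,5,5) = 1

Coefficients: [5, 4, 5, 4, 5, 5]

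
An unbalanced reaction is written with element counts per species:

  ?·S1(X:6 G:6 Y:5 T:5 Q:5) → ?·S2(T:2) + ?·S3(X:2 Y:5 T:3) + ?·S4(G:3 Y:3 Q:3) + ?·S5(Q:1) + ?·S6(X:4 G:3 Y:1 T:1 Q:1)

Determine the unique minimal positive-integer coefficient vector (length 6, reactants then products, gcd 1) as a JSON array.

X: 3·6 = 18 | 4·0+1·2+2·0+5·0+4·4 = 18
G: 3·6 = 18 | 4·0+1·0+2·3+5·0+4·3 = 18
Y: 3·5 = 15 | 4·0+1·5+2·3+5·0+4·1 = 15
T: 3·5 = 15 | 4·2+1·3+2·0+5·0+4·1 = 15
Q: 3·5 = 15 | 4·0+1·0+2·3+5·1+4·1 = 15
gcd(3,4,1,2,5,4) = 1

Coefficients: [3, 4, 1, 2, 5, 4]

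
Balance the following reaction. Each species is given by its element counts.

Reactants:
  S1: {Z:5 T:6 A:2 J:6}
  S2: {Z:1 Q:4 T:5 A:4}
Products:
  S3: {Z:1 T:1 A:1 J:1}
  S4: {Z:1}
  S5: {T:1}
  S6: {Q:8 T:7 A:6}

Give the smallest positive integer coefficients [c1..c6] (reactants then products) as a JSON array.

Z: 1·5+4·1 = 9 | 6·1+3·1+6·0+2·0 = 9
Q: 1·0+4·4 = 16 | 6·0+3·0+6·0+2·8 = 16
T: 1·6+4·5 = 26 | 6·1+3·0+6·1+2·7 = 26
A: 1·2+4·4 = 18 | 6·1+3·0+6·0+2·6 = 18
J: 1·6+4·0 = 6 | 6·1+3·0+6·0+2·0 = 6
gcd(1,4,6,3,6,2) = 1

Coefficients: [1, 4, 6, 3, 6, 2]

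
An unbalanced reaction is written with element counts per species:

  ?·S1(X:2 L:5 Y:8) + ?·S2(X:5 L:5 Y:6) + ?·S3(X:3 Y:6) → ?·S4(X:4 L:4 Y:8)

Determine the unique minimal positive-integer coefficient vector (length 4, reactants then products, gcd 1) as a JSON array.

Coefficients: [2, 2, 2, 5]

X: 2·2+2·5+2·3 = 20 | 5·4 = 20
L: 2·5+2·5+2·0 = 20 | 5·4 = 20
Y: 2·8+2·6+2·6 = 40 | 5·8 = 40
gcd(2,2,2,5) = 1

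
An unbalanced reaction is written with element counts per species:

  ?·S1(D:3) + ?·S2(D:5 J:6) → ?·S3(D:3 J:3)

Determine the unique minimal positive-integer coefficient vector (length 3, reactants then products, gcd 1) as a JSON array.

D: 1·3+3·5 = 18 | 6·3 = 18
J: 1·0+3·6 = 18 | 6·3 = 18
gcd(1,3,6) = 1

Coefficients: [1, 3, 6]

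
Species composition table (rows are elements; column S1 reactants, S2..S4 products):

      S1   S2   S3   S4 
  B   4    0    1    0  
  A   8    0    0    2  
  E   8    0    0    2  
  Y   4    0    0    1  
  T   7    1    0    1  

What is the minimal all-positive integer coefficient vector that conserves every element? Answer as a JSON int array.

B: 1·4 = 4 | 3·0+4·1+4·0 = 4
A: 1·8 = 8 | 3·0+4·0+4·2 = 8
E: 1·8 = 8 | 3·0+4·0+4·2 = 8
Y: 1·4 = 4 | 3·0+4·0+4·1 = 4
T: 1·7 = 7 | 3·1+4·0+4·1 = 7
gcd(1,3,4,4) = 1

Coefficients: [1, 3, 4, 4]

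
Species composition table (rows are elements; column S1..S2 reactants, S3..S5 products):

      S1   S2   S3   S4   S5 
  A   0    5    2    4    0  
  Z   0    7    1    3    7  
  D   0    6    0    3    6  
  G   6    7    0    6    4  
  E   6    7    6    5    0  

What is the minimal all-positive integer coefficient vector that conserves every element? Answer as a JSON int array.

A: 1·0+6·5 = 30 | 3·2+6·4+3·0 = 30
Z: 1·0+6·7 = 42 | 3·1+6·3+3·7 = 42
D: 1·0+6·6 = 36 | 3·0+6·3+3·6 = 36
G: 1·6+6·7 = 48 | 3·0+6·6+3·4 = 48
E: 1·6+6·7 = 48 | 3·6+6·5+3·0 = 48
gcd(1,6,3,6,3) = 1

Coefficients: [1, 6, 3, 6, 3]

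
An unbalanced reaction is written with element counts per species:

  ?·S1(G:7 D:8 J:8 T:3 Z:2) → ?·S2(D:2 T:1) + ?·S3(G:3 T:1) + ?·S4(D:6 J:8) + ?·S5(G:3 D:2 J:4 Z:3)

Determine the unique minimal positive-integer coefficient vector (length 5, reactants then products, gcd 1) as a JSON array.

Coefficients: [3, 4, 5, 2, 2]

G: 3·7 = 21 | 4·0+5·3+2·0+2·3 = 21
D: 3·8 = 24 | 4·2+5·0+2·6+2·2 = 24
J: 3·8 = 24 | 4·0+5·0+2·8+2·4 = 24
T: 3·3 = 9 | 4·1+5·1+2·0+2·0 = 9
Z: 3·2 = 6 | 4·0+5·0+2·0+2·3 = 6
gcd(3,4,5,2,2) = 1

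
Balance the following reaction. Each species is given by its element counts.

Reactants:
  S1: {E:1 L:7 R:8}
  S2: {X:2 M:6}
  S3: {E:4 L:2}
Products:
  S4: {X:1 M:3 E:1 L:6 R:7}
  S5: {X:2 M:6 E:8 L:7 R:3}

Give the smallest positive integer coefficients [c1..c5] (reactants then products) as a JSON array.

Coefficients: [6, 5, 4, 6, 2]

X: 6·0+5·2+4·0 = 10 | 6·1+2·2 = 10
M: 6·0+5·6+4·0 = 30 | 6·3+2·6 = 30
E: 6·1+5·0+4·4 = 22 | 6·1+2·8 = 22
L: 6·7+5·0+4·2 = 50 | 6·6+2·7 = 50
R: 6·8+5·0+4·0 = 48 | 6·7+2·3 = 48
gcd(6,5,4,6,2) = 1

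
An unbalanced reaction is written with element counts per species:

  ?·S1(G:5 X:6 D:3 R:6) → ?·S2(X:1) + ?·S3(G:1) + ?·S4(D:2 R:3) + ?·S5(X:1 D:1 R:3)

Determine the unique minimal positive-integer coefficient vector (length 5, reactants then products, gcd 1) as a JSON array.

G: 1·5 = 5 | 5·0+5·1+1·0+1·0 = 5
X: 1·6 = 6 | 5·1+5·0+1·0+1·1 = 6
D: 1·3 = 3 | 5·0+5·0+1·2+1·1 = 3
R: 1·6 = 6 | 5·0+5·0+1·3+1·3 = 6
gcd(1,5,5,1,1) = 1

Coefficients: [1, 5, 5, 1, 1]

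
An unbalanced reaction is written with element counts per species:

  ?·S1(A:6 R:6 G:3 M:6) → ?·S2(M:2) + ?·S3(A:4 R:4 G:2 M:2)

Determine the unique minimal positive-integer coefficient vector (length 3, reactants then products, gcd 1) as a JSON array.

A: 2·6 = 12 | 3·0+3·4 = 12
R: 2·6 = 12 | 3·0+3·4 = 12
G: 2·3 = 6 | 3·0+3·2 = 6
M: 2·6 = 12 | 3·2+3·2 = 12
gcd(2,3,3) = 1

Coefficients: [2, 3, 3]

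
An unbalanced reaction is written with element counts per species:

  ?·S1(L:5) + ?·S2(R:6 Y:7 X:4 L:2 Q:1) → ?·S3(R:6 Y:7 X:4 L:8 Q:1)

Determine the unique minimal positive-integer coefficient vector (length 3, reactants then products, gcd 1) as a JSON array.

Coefficients: [6, 5, 5]

R: 6·0+5·6 = 30 | 5·6 = 30
Y: 6·0+5·7 = 35 | 5·7 = 35
X: 6·0+5·4 = 20 | 5·4 = 20
L: 6·5+5·2 = 40 | 5·8 = 40
Q: 6·0+5·1 = 5 | 5·1 = 5
gcd(6,5,5) = 1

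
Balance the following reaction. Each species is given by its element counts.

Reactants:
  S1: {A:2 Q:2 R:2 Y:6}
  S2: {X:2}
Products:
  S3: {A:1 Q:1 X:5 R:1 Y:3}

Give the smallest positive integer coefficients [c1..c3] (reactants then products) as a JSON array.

A: 1·2+5·0 = 2 | 2·1 = 2
Q: 1·2+5·0 = 2 | 2·1 = 2
X: 1·0+5·2 = 10 | 2·5 = 10
R: 1·2+5·0 = 2 | 2·1 = 2
Y: 1·6+5·0 = 6 | 2·3 = 6
gcd(1,5,2) = 1

Coefficients: [1, 5, 2]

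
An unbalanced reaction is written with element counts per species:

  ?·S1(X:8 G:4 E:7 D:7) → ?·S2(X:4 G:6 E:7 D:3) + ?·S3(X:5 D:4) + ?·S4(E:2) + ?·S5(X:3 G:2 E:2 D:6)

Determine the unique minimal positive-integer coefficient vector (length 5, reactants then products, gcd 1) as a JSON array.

Coefficients: [5, 3, 5, 6, 1]

X: 5·8 = 40 | 3·4+5·5+6·0+1·3 = 40
G: 5·4 = 20 | 3·6+5·0+6·0+1·2 = 20
E: 5·7 = 35 | 3·7+5·0+6·2+1·2 = 35
D: 5·7 = 35 | 3·3+5·4+6·0+1·6 = 35
gcd(5,3,5,6,1) = 1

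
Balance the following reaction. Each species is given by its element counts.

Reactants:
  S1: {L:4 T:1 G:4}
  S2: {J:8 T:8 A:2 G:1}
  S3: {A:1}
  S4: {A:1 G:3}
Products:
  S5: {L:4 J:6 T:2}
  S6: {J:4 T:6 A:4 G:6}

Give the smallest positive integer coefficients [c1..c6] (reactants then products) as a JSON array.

Coefficients: [2, 4, 6, 6, 2, 5]

L: 2·4+4·0+6·0+6·0 = 8 | 2·4+5·0 = 8
J: 2·0+4·8+6·0+6·0 = 32 | 2·6+5·4 = 32
T: 2·1+4·8+6·0+6·0 = 34 | 2·2+5·6 = 34
A: 2·0+4·2+6·1+6·1 = 20 | 2·0+5·4 = 20
G: 2·4+4·1+6·0+6·3 = 30 | 2·0+5·6 = 30
gcd(2,4,6,6,2,5) = 1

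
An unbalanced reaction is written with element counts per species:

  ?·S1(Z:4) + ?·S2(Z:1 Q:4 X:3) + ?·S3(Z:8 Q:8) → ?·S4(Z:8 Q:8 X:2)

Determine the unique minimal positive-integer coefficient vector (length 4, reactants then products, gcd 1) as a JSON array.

Z: 3·4+4·1+4·8 = 48 | 6·8 = 48
Q: 3·0+4·4+4·8 = 48 | 6·8 = 48
X: 3·0+4·3+4·0 = 12 | 6·2 = 12
gcd(3,4,4,6) = 1

Coefficients: [3, 4, 4, 6]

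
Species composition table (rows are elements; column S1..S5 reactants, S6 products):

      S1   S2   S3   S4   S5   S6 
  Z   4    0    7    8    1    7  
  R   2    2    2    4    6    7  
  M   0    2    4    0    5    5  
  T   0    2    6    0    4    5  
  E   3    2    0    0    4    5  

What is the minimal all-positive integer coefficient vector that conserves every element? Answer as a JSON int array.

Coefficients: [4, 1, 2, 1, 4, 6]

Z: 4·4+1·0+2·7+1·8+4·1 = 42 | 6·7 = 42
R: 4·2+1·2+2·2+1·4+4·6 = 42 | 6·7 = 42
M: 4·0+1·2+2·4+1·0+4·5 = 30 | 6·5 = 30
T: 4·0+1·2+2·6+1·0+4·4 = 30 | 6·5 = 30
E: 4·3+1·2+2·0+1·0+4·4 = 30 | 6·5 = 30
gcd(4,1,2,1,4,6) = 1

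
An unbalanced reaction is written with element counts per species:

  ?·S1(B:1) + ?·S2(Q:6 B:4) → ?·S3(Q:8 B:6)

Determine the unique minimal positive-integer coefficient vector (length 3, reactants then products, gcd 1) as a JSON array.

Coefficients: [2, 4, 3]

Q: 2·0+4·6 = 24 | 3·8 = 24
B: 2·1+4·4 = 18 | 3·6 = 18
gcd(2,4,3) = 1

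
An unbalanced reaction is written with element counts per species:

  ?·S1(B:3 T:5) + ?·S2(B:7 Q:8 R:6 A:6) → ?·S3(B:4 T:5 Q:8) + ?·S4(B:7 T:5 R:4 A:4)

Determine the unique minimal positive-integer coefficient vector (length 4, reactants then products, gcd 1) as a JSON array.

B: 5·3+2·7 = 29 | 2·4+3·7 = 29
T: 5·5+2·0 = 25 | 2·5+3·5 = 25
Q: 5·0+2·8 = 16 | 2·8+3·0 = 16
R: 5·0+2·6 = 12 | 2·0+3·4 = 12
A: 5·0+2·6 = 12 | 2·0+3·4 = 12
gcd(5,2,2,3) = 1

Coefficients: [5, 2, 2, 3]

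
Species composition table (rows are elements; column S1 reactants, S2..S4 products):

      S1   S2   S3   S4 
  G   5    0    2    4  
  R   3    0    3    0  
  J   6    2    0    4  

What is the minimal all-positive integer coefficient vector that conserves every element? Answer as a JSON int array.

G: 4·5 = 20 | 6·0+4·2+3·4 = 20
R: 4·3 = 12 | 6·0+4·3+3·0 = 12
J: 4·6 = 24 | 6·2+4·0+3·4 = 24
gcd(4,6,4,3) = 1

Coefficients: [4, 6, 4, 3]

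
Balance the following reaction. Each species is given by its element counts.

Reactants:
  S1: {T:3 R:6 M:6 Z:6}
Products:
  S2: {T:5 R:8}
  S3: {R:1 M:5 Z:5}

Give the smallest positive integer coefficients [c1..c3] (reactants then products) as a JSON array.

Coefficients: [5, 3, 6]

T: 5·3 = 15 | 3·5+6·0 = 15
R: 5·6 = 30 | 3·8+6·1 = 30
M: 5·6 = 30 | 3·0+6·5 = 30
Z: 5·6 = 30 | 3·0+6·5 = 30
gcd(5,3,6) = 1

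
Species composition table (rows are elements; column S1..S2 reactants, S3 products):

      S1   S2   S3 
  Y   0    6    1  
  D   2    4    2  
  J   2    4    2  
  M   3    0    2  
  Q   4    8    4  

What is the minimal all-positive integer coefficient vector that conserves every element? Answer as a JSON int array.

Coefficients: [4, 1, 6]

Y: 4·0+1·6 = 6 | 6·1 = 6
D: 4·2+1·4 = 12 | 6·2 = 12
J: 4·2+1·4 = 12 | 6·2 = 12
M: 4·3+1·0 = 12 | 6·2 = 12
Q: 4·4+1·8 = 24 | 6·4 = 24
gcd(4,1,6) = 1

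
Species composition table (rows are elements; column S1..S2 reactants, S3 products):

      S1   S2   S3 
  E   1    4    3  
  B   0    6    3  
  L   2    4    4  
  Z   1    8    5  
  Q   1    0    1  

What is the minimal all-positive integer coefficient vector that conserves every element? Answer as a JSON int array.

E: 2·1+1·4 = 6 | 2·3 = 6
B: 2·0+1·6 = 6 | 2·3 = 6
L: 2·2+1·4 = 8 | 2·4 = 8
Z: 2·1+1·8 = 10 | 2·5 = 10
Q: 2·1+1·0 = 2 | 2·1 = 2
gcd(2,1,2) = 1

Coefficients: [2, 1, 2]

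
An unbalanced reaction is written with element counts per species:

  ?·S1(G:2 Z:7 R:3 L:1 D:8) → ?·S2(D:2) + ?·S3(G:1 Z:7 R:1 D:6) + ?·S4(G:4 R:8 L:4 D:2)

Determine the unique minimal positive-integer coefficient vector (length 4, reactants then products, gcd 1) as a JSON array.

G: 4·2 = 8 | 3·0+4·1+1·4 = 8
Z: 4·7 = 28 | 3·0+4·7+1·0 = 28
R: 4·3 = 12 | 3·0+4·1+1·8 = 12
L: 4·1 = 4 | 3·0+4·0+1·4 = 4
D: 4·8 = 32 | 3·2+4·6+1·2 = 32
gcd(4,3,4,1) = 1

Coefficients: [4, 3, 4, 1]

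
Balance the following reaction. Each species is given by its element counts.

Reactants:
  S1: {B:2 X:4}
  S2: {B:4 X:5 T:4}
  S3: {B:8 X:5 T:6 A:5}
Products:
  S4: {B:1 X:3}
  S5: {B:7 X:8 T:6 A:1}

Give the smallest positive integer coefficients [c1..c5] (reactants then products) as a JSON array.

Coefficients: [2, 6, 1, 1, 5]

B: 2·2+6·4+1·8 = 36 | 1·1+5·7 = 36
X: 2·4+6·5+1·5 = 43 | 1·3+5·8 = 43
T: 2·0+6·4+1·6 = 30 | 1·0+5·6 = 30
A: 2·0+6·0+1·5 = 5 | 1·0+5·1 = 5
gcd(2,6,1,1,5) = 1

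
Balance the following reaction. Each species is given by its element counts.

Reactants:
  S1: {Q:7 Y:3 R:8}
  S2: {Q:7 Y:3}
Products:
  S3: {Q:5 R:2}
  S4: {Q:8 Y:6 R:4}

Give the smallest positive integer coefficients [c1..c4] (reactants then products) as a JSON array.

Coefficients: [4, 6, 6, 5]

Q: 4·7+6·7 = 70 | 6·5+5·8 = 70
Y: 4·3+6·3 = 30 | 6·0+5·6 = 30
R: 4·8+6·0 = 32 | 6·2+5·4 = 32
gcd(4,6,6,5) = 1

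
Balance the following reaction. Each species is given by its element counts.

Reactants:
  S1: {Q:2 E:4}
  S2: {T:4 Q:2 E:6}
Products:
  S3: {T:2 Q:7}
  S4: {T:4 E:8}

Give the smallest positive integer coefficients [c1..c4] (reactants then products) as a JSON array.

T: 1·0+6·4 = 24 | 2·2+5·4 = 24
Q: 1·2+6·2 = 14 | 2·7+5·0 = 14
E: 1·4+6·6 = 40 | 2·0+5·8 = 40
gcd(1,6,2,5) = 1

Coefficients: [1, 6, 2, 5]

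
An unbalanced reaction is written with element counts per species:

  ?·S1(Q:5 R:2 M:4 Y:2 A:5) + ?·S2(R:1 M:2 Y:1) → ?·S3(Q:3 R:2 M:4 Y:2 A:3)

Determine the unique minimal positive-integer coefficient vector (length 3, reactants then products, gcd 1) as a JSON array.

Coefficients: [3, 4, 5]

Q: 3·5+4·0 = 15 | 5·3 = 15
R: 3·2+4·1 = 10 | 5·2 = 10
M: 3·4+4·2 = 20 | 5·4 = 20
Y: 3·2+4·1 = 10 | 5·2 = 10
A: 3·5+4·0 = 15 | 5·3 = 15
gcd(3,4,5) = 1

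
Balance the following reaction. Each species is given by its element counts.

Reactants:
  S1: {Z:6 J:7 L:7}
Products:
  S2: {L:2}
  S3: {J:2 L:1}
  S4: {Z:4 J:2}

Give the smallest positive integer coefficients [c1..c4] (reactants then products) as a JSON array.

Coefficients: [2, 5, 4, 3]

Z: 2·6 = 12 | 5·0+4·0+3·4 = 12
J: 2·7 = 14 | 5·0+4·2+3·2 = 14
L: 2·7 = 14 | 5·2+4·1+3·0 = 14
gcd(2,5,4,3) = 1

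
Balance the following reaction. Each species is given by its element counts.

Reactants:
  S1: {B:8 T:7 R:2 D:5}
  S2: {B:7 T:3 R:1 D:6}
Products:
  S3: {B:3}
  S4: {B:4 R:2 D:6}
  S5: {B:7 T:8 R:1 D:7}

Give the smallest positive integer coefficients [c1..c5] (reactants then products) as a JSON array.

B: 2·8+6·7 = 58 | 6·3+3·4+4·7 = 58
T: 2·7+6·3 = 32 | 6·0+3·0+4·8 = 32
R: 2·2+6·1 = 10 | 6·0+3·2+4·1 = 10
D: 2·5+6·6 = 46 | 6·0+3·6+4·7 = 46
gcd(2,6,6,3,4) = 1

Coefficients: [2, 6, 6, 3, 4]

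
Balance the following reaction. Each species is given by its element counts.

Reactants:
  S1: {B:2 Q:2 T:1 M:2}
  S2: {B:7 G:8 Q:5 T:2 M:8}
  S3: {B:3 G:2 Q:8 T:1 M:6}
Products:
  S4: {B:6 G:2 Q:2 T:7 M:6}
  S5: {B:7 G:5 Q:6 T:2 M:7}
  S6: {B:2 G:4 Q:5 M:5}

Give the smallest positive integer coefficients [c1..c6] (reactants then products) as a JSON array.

Coefficients: [3, 6, 4, 1, 6, 6]

B: 3·2+6·7+4·3 = 60 | 1·6+6·7+6·2 = 60
G: 3·0+6·8+4·2 = 56 | 1·2+6·5+6·4 = 56
Q: 3·2+6·5+4·8 = 68 | 1·2+6·6+6·5 = 68
T: 3·1+6·2+4·1 = 19 | 1·7+6·2+6·0 = 19
M: 3·2+6·8+4·6 = 78 | 1·6+6·7+6·5 = 78
gcd(3,6,4,1,6,6) = 1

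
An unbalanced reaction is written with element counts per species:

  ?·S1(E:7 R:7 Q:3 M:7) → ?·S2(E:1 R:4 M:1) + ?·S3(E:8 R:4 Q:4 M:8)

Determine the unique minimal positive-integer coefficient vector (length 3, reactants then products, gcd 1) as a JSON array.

Coefficients: [4, 4, 3]

E: 4·7 = 28 | 4·1+3·8 = 28
R: 4·7 = 28 | 4·4+3·4 = 28
Q: 4·3 = 12 | 4·0+3·4 = 12
M: 4·7 = 28 | 4·1+3·8 = 28
gcd(4,4,3) = 1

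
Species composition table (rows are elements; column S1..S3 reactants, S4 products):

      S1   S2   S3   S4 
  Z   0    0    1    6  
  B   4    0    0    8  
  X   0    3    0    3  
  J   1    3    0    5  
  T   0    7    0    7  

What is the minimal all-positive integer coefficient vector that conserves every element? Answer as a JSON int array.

Coefficients: [2, 1, 6, 1]

Z: 2·0+1·0+6·1 = 6 | 1·6 = 6
B: 2·4+1·0+6·0 = 8 | 1·8 = 8
X: 2·0+1·3+6·0 = 3 | 1·3 = 3
J: 2·1+1·3+6·0 = 5 | 1·5 = 5
T: 2·0+1·7+6·0 = 7 | 1·7 = 7
gcd(2,1,6,1) = 1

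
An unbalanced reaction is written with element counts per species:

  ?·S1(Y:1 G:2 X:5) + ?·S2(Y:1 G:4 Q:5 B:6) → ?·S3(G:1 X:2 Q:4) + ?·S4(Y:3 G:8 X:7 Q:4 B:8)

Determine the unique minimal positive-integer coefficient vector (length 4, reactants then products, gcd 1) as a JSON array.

Y: 5·1+4·1 = 9 | 2·0+3·3 = 9
G: 5·2+4·4 = 26 | 2·1+3·8 = 26
X: 5·5+4·0 = 25 | 2·2+3·7 = 25
Q: 5·0+4·5 = 20 | 2·4+3·4 = 20
B: 5·0+4·6 = 24 | 2·0+3·8 = 24
gcd(5,4,2,3) = 1

Coefficients: [5, 4, 2, 3]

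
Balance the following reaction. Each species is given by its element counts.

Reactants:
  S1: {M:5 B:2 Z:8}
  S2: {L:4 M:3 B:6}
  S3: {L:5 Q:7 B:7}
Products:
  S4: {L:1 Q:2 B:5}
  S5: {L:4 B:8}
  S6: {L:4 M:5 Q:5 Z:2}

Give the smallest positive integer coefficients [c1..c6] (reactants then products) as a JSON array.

Coefficients: [1, 5, 4, 4, 5, 4]

L: 1·0+5·4+4·5 = 40 | 4·1+5·4+4·4 = 40
M: 1·5+5·3+4·0 = 20 | 4·0+5·0+4·5 = 20
Q: 1·0+5·0+4·7 = 28 | 4·2+5·0+4·5 = 28
B: 1·2+5·6+4·7 = 60 | 4·5+5·8+4·0 = 60
Z: 1·8+5·0+4·0 = 8 | 4·0+5·0+4·2 = 8
gcd(1,5,4,4,5,4) = 1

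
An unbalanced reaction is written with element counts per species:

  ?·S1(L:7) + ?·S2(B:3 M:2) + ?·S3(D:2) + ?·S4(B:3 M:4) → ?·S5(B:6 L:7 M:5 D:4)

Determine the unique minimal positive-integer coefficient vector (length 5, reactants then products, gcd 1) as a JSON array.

Coefficients: [2, 3, 4, 1, 2]

B: 2·0+3·3+4·0+1·3 = 12 | 2·6 = 12
L: 2·7+3·0+4·0+1·0 = 14 | 2·7 = 14
M: 2·0+3·2+4·0+1·4 = 10 | 2·5 = 10
D: 2·0+3·0+4·2+1·0 = 8 | 2·4 = 8
gcd(2,3,4,1,2) = 1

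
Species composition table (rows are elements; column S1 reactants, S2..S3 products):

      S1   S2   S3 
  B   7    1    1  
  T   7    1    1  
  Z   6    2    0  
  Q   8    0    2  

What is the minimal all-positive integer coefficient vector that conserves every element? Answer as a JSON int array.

B: 1·7 = 7 | 3·1+4·1 = 7
T: 1·7 = 7 | 3·1+4·1 = 7
Z: 1·6 = 6 | 3·2+4·0 = 6
Q: 1·8 = 8 | 3·0+4·2 = 8
gcd(1,3,4) = 1

Coefficients: [1, 3, 4]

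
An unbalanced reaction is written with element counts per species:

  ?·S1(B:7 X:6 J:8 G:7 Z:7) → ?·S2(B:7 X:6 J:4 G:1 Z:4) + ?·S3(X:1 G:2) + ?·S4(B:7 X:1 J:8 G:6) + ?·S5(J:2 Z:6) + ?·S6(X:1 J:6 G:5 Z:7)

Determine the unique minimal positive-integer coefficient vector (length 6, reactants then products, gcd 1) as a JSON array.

B: 3·7 = 21 | 2·7+4·0+1·7+1·0+1·0 = 21
X: 3·6 = 18 | 2·6+4·1+1·1+1·0+1·1 = 18
J: 3·8 = 24 | 2·4+4·0+1·8+1·2+1·6 = 24
G: 3·7 = 21 | 2·1+4·2+1·6+1·0+1·5 = 21
Z: 3·7 = 21 | 2·4+4·0+1·0+1·6+1·7 = 21
gcd(3,2,4,1,1,1) = 1

Coefficients: [3, 2, 4, 1, 1, 1]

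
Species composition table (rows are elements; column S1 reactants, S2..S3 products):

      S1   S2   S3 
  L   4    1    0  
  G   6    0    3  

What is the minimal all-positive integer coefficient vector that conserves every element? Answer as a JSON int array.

L: 1·4 = 4 | 4·1+2·0 = 4
G: 1·6 = 6 | 4·0+2·3 = 6
gcd(1,4,2) = 1

Coefficients: [1, 4, 2]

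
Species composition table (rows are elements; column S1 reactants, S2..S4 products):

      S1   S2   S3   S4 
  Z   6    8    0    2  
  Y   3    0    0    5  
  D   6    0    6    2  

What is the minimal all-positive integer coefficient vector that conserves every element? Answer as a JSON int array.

Z: 5·6 = 30 | 3·8+4·0+3·2 = 30
Y: 5·3 = 15 | 3·0+4·0+3·5 = 15
D: 5·6 = 30 | 3·0+4·6+3·2 = 30
gcd(5,3,4,3) = 1

Coefficients: [5, 3, 4, 3]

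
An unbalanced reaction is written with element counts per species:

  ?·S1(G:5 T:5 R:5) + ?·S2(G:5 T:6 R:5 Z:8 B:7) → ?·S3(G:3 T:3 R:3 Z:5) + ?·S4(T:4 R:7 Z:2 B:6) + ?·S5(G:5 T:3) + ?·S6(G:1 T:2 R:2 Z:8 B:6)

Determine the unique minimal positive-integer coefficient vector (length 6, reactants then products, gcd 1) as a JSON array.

G: 1·5+6·5 = 35 | 2·3+3·0+5·5+4·1 = 35
T: 1·5+6·6 = 41 | 2·3+3·4+5·3+4·2 = 41
R: 1·5+6·5 = 35 | 2·3+3·7+5·0+4·2 = 35
Z: 1·0+6·8 = 48 | 2·5+3·2+5·0+4·8 = 48
B: 1·0+6·7 = 42 | 2·0+3·6+5·0+4·6 = 42
gcd(1,6,2,3,5,4) = 1

Coefficients: [1, 6, 2, 3, 5, 4]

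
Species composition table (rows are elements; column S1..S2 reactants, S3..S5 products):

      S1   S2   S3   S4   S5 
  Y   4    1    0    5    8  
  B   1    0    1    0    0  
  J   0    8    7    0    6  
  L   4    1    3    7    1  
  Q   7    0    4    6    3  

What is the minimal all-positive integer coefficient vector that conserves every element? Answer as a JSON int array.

Y: 4·4+5·1 = 21 | 4·0+1·5+2·8 = 21
B: 4·1+5·0 = 4 | 4·1+1·0+2·0 = 4
J: 4·0+5·8 = 40 | 4·7+1·0+2·6 = 40
L: 4·4+5·1 = 21 | 4·3+1·7+2·1 = 21
Q: 4·7+5·0 = 28 | 4·4+1·6+2·3 = 28
gcd(4,5,4,1,2) = 1

Coefficients: [4, 5, 4, 1, 2]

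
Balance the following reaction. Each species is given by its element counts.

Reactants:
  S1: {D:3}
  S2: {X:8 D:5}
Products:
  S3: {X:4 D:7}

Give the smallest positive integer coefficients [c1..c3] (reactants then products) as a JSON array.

X: 3·0+1·8 = 8 | 2·4 = 8
D: 3·3+1·5 = 14 | 2·7 = 14
gcd(3,1,2) = 1

Coefficients: [3, 1, 2]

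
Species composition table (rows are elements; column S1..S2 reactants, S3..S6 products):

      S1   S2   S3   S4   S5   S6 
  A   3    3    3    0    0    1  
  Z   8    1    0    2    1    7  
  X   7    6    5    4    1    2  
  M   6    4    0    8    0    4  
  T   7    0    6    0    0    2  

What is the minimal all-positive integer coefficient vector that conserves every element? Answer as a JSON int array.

Coefficients: [6, 1, 5, 2, 3, 6]

A: 6·3+1·3 = 21 | 5·3+2·0+3·0+6·1 = 21
Z: 6·8+1·1 = 49 | 5·0+2·2+3·1+6·7 = 49
X: 6·7+1·6 = 48 | 5·5+2·4+3·1+6·2 = 48
M: 6·6+1·4 = 40 | 5·0+2·8+3·0+6·4 = 40
T: 6·7+1·0 = 42 | 5·6+2·0+3·0+6·2 = 42
gcd(6,1,5,2,3,6) = 1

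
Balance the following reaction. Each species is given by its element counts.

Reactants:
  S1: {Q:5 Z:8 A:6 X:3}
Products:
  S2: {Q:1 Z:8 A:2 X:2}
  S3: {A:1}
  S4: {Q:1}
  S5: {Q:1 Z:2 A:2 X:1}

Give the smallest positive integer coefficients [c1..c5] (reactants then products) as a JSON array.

Q: 2·5 = 10 | 1·1+2·0+5·1+4·1 = 10
Z: 2·8 = 16 | 1·8+2·0+5·0+4·2 = 16
A: 2·6 = 12 | 1·2+2·1+5·0+4·2 = 12
X: 2·3 = 6 | 1·2+2·0+5·0+4·1 = 6
gcd(2,1,2,5,4) = 1

Coefficients: [2, 1, 2, 5, 4]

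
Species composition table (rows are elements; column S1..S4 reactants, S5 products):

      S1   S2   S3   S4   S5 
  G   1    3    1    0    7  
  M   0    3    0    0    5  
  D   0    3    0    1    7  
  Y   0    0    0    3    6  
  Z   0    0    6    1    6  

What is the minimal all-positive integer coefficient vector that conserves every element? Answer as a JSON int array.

G: 4·1+5·3+2·1+6·0 = 21 | 3·7 = 21
M: 4·0+5·3+2·0+6·0 = 15 | 3·5 = 15
D: 4·0+5·3+2·0+6·1 = 21 | 3·7 = 21
Y: 4·0+5·0+2·0+6·3 = 18 | 3·6 = 18
Z: 4·0+5·0+2·6+6·1 = 18 | 3·6 = 18
gcd(4,5,2,6,3) = 1

Coefficients: [4, 5, 2, 6, 3]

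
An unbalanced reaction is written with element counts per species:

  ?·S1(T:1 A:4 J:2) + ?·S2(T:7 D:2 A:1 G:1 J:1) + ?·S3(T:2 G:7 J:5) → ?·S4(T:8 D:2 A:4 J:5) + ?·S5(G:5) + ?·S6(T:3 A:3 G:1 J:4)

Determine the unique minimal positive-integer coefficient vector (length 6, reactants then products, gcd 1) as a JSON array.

Coefficients: [6, 5, 4, 5, 6, 3]

T: 6·1+5·7+4·2 = 49 | 5·8+6·0+3·3 = 49
D: 6·0+5·2+4·0 = 10 | 5·2+6·0+3·0 = 10
A: 6·4+5·1+4·0 = 29 | 5·4+6·0+3·3 = 29
G: 6·0+5·1+4·7 = 33 | 5·0+6·5+3·1 = 33
J: 6·2+5·1+4·5 = 37 | 5·5+6·0+3·4 = 37
gcd(6,5,4,5,6,3) = 1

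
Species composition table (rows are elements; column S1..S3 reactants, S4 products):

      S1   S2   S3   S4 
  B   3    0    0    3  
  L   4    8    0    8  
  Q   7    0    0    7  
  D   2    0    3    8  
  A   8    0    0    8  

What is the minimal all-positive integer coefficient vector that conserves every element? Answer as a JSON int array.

Coefficients: [2, 1, 4, 2]

B: 2·3+1·0+4·0 = 6 | 2·3 = 6
L: 2·4+1·8+4·0 = 16 | 2·8 = 16
Q: 2·7+1·0+4·0 = 14 | 2·7 = 14
D: 2·2+1·0+4·3 = 16 | 2·8 = 16
A: 2·8+1·0+4·0 = 16 | 2·8 = 16
gcd(2,1,4,2) = 1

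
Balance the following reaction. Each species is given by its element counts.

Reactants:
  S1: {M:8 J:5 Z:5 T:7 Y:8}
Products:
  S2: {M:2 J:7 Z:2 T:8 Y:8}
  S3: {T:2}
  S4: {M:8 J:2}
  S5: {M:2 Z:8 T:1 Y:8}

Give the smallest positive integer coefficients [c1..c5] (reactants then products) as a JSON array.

M: 4·8 = 32 | 2·2+5·0+3·8+2·2 = 32
J: 4·5 = 20 | 2·7+5·0+3·2+2·0 = 20
Z: 4·5 = 20 | 2·2+5·0+3·0+2·8 = 20
T: 4·7 = 28 | 2·8+5·2+3·0+2·1 = 28
Y: 4·8 = 32 | 2·8+5·0+3·0+2·8 = 32
gcd(4,2,5,3,2) = 1

Coefficients: [4, 2, 5, 3, 2]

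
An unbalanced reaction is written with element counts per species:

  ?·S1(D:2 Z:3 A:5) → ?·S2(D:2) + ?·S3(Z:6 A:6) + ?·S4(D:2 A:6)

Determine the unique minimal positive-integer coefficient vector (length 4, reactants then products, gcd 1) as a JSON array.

D: 6·2 = 12 | 4·2+3·0+2·2 = 12
Z: 6·3 = 18 | 4·0+3·6+2·0 = 18
A: 6·5 = 30 | 4·0+3·6+2·6 = 30
gcd(6,4,3,2) = 1

Coefficients: [6, 4, 3, 2]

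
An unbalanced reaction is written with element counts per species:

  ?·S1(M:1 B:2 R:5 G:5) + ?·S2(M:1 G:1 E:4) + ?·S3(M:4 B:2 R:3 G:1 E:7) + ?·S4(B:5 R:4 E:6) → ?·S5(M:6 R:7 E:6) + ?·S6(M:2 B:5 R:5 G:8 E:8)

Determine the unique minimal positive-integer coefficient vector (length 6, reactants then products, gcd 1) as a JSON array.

Coefficients: [6, 6, 4, 1, 3, 5]

M: 6·1+6·1+4·4+1·0 = 28 | 3·6+5·2 = 28
B: 6·2+6·0+4·2+1·5 = 25 | 3·0+5·5 = 25
R: 6·5+6·0+4·3+1·4 = 46 | 3·7+5·5 = 46
G: 6·5+6·1+4·1+1·0 = 40 | 3·0+5·8 = 40
E: 6·0+6·4+4·7+1·6 = 58 | 3·6+5·8 = 58
gcd(6,6,4,1,3,5) = 1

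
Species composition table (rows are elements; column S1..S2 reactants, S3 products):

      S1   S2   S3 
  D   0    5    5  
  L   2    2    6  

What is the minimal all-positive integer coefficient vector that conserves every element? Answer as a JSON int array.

Coefficients: [2, 1, 1]

D: 2·0+1·5 = 5 | 1·5 = 5
L: 2·2+1·2 = 6 | 1·6 = 6
gcd(2,1,1) = 1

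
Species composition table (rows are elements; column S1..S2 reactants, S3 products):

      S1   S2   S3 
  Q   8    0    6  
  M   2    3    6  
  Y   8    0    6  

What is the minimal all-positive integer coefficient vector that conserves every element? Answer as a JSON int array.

Coefficients: [3, 6, 4]

Q: 3·8+6·0 = 24 | 4·6 = 24
M: 3·2+6·3 = 24 | 4·6 = 24
Y: 3·8+6·0 = 24 | 4·6 = 24
gcd(3,6,4) = 1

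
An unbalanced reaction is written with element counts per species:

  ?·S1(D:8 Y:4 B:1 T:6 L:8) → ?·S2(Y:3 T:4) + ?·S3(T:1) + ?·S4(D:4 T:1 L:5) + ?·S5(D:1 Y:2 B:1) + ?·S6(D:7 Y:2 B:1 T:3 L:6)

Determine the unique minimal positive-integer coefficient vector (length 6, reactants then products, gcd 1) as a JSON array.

Coefficients: [6, 4, 5, 6, 3, 3]

D: 6·8 = 48 | 4·0+5·0+6·4+3·1+3·7 = 48
Y: 6·4 = 24 | 4·3+5·0+6·0+3·2+3·2 = 24
B: 6·1 = 6 | 4·0+5·0+6·0+3·1+3·1 = 6
T: 6·6 = 36 | 4·4+5·1+6·1+3·0+3·3 = 36
L: 6·8 = 48 | 4·0+5·0+6·5+3·0+3·6 = 48
gcd(6,4,5,6,3,3) = 1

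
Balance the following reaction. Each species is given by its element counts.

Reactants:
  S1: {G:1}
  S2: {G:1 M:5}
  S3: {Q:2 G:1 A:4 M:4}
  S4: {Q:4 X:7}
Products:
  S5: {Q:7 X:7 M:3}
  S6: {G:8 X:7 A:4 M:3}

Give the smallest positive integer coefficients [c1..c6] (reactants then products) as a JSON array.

Coefficients: [6, 1, 1, 3, 2, 1]

Q: 6·0+1·0+1·2+3·4 = 14 | 2·7+1·0 = 14
G: 6·1+1·1+1·1+3·0 = 8 | 2·0+1·8 = 8
X: 6·0+1·0+1·0+3·7 = 21 | 2·7+1·7 = 21
A: 6·0+1·0+1·4+3·0 = 4 | 2·0+1·4 = 4
M: 6·0+1·5+1·4+3·0 = 9 | 2·3+1·3 = 9
gcd(6,1,1,3,2,1) = 1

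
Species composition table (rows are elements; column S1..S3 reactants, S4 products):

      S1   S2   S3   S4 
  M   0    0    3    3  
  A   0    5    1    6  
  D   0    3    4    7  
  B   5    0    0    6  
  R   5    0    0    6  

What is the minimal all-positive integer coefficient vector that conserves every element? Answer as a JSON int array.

Coefficients: [6, 5, 5, 5]

M: 6·0+5·0+5·3 = 15 | 5·3 = 15
A: 6·0+5·5+5·1 = 30 | 5·6 = 30
D: 6·0+5·3+5·4 = 35 | 5·7 = 35
B: 6·5+5·0+5·0 = 30 | 5·6 = 30
R: 6·5+5·0+5·0 = 30 | 5·6 = 30
gcd(6,5,5,5) = 1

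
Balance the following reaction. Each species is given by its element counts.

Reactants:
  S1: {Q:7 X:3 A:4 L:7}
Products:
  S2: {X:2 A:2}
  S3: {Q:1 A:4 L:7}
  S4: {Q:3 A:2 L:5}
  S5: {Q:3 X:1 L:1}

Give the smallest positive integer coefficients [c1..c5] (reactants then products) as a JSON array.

Q: 4·7 = 28 | 3·0+1·1+3·3+6·3 = 28
X: 4·3 = 12 | 3·2+1·0+3·0+6·1 = 12
A: 4·4 = 16 | 3·2+1·4+3·2+6·0 = 16
L: 4·7 = 28 | 3·0+1·7+3·5+6·1 = 28
gcd(4,3,1,3,6) = 1

Coefficients: [4, 3, 1, 3, 6]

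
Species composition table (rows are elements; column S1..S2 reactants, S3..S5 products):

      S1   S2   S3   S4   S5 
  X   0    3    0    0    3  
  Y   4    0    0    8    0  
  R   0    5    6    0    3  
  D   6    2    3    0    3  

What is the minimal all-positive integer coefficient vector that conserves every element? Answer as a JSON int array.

X: 2·0+6·3 = 18 | 2·0+1·0+6·3 = 18
Y: 2·4+6·0 = 8 | 2·0+1·8+6·0 = 8
R: 2·0+6·5 = 30 | 2·6+1·0+6·3 = 30
D: 2·6+6·2 = 24 | 2·3+1·0+6·3 = 24
gcd(2,6,2,1,6) = 1

Coefficients: [2, 6, 2, 1, 6]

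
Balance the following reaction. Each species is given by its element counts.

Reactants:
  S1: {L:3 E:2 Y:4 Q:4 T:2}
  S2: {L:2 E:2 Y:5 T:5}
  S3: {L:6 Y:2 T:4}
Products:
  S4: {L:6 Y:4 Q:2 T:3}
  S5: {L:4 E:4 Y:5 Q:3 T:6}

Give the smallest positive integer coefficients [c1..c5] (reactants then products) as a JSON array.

L: 6·3+2·2+5·6 = 52 | 6·6+4·4 = 52
E: 6·2+2·2+5·0 = 16 | 6·0+4·4 = 16
Y: 6·4+2·5+5·2 = 44 | 6·4+4·5 = 44
Q: 6·4+2·0+5·0 = 24 | 6·2+4·3 = 24
T: 6·2+2·5+5·4 = 42 | 6·3+4·6 = 42
gcd(6,2,5,6,4) = 1

Coefficients: [6, 2, 5, 6, 4]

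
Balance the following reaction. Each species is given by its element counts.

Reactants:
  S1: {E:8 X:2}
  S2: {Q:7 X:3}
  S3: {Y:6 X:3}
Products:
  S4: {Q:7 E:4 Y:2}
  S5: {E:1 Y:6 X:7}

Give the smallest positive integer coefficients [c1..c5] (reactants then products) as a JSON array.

Coefficients: [2, 3, 5, 3, 4]

Q: 2·0+3·7+5·0 = 21 | 3·7+4·0 = 21
E: 2·8+3·0+5·0 = 16 | 3·4+4·1 = 16
Y: 2·0+3·0+5·6 = 30 | 3·2+4·6 = 30
X: 2·2+3·3+5·3 = 28 | 3·0+4·7 = 28
gcd(2,3,5,3,4) = 1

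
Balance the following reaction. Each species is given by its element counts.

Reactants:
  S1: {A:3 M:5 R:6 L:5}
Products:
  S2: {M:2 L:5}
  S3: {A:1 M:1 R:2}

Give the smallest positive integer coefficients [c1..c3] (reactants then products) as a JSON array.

Coefficients: [1, 1, 3]

A: 1·3 = 3 | 1·0+3·1 = 3
M: 1·5 = 5 | 1·2+3·1 = 5
R: 1·6 = 6 | 1·0+3·2 = 6
L: 1·5 = 5 | 1·5+3·0 = 5
gcd(1,1,3) = 1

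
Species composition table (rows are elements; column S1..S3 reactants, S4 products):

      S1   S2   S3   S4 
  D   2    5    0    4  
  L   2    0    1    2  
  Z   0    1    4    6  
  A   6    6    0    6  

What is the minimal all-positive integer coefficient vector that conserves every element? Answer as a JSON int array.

D: 1·2+2·5+4·0 = 12 | 3·4 = 12
L: 1·2+2·0+4·1 = 6 | 3·2 = 6
Z: 1·0+2·1+4·4 = 18 | 3·6 = 18
A: 1·6+2·6+4·0 = 18 | 3·6 = 18
gcd(1,2,4,3) = 1

Coefficients: [1, 2, 4, 3]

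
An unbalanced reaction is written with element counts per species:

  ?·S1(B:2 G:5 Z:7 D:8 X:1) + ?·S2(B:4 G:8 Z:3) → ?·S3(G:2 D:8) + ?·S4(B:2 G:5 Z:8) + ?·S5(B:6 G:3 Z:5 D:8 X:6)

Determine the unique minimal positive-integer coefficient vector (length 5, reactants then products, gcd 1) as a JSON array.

Coefficients: [6, 1, 5, 5, 1]

B: 6·2+1·4 = 16 | 5·0+5·2+1·6 = 16
G: 6·5+1·8 = 38 | 5·2+5·5+1·3 = 38
Z: 6·7+1·3 = 45 | 5·0+5·8+1·5 = 45
D: 6·8+1·0 = 48 | 5·8+5·0+1·8 = 48
X: 6·1+1·0 = 6 | 5·0+5·0+1·6 = 6
gcd(6,1,5,5,1) = 1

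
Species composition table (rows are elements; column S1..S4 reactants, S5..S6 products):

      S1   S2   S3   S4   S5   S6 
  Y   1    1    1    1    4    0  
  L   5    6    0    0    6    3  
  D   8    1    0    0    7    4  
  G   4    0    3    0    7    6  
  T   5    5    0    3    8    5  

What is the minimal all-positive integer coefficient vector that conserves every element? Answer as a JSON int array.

Y: 3·1+1·1+5·1+3·1 = 12 | 3·4+1·0 = 12
L: 3·5+1·6+5·0+3·0 = 21 | 3·6+1·3 = 21
D: 3·8+1·1+5·0+3·0 = 25 | 3·7+1·4 = 25
G: 3·4+1·0+5·3+3·0 = 27 | 3·7+1·6 = 27
T: 3·5+1·5+5·0+3·3 = 29 | 3·8+1·5 = 29
gcd(3,1,5,3,3,1) = 1

Coefficients: [3, 1, 5, 3, 3, 1]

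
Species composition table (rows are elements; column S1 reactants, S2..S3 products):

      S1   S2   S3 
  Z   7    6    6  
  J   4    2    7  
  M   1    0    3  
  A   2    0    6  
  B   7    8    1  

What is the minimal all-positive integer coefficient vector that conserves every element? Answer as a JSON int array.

Coefficients: [6, 5, 2]

Z: 6·7 = 42 | 5·6+2·6 = 42
J: 6·4 = 24 | 5·2+2·7 = 24
M: 6·1 = 6 | 5·0+2·3 = 6
A: 6·2 = 12 | 5·0+2·6 = 12
B: 6·7 = 42 | 5·8+2·1 = 42
gcd(6,5,2) = 1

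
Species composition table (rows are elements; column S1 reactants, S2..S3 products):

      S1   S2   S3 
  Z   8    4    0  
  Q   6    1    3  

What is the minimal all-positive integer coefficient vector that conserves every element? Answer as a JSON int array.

Coefficients: [3, 6, 4]

Z: 3·8 = 24 | 6·4+4·0 = 24
Q: 3·6 = 18 | 6·1+4·3 = 18
gcd(3,6,4) = 1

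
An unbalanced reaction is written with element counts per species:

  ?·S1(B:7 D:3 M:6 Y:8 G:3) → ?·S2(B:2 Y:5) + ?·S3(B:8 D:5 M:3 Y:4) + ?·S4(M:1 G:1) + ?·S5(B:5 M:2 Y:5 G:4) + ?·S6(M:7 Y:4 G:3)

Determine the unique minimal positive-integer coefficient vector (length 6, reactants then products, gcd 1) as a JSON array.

B: 5·7 = 35 | 3·2+3·8+5·0+1·5+2·0 = 35
D: 5·3 = 15 | 3·0+3·5+5·0+1·0+2·0 = 15
M: 5·6 = 30 | 3·0+3·3+5·1+1·2+2·7 = 30
Y: 5·8 = 40 | 3·5+3·4+5·0+1·5+2·4 = 40
G: 5·3 = 15 | 3·0+3·0+5·1+1·4+2·3 = 15
gcd(5,3,3,5,1,2) = 1

Coefficients: [5, 3, 3, 5, 1, 2]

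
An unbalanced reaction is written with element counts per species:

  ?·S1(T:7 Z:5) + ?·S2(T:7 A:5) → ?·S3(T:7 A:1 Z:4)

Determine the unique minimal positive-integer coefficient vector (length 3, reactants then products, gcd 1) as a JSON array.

T: 4·7+1·7 = 35 | 5·7 = 35
A: 4·0+1·5 = 5 | 5·1 = 5
Z: 4·5+1·0 = 20 | 5·4 = 20
gcd(4,1,5) = 1

Coefficients: [4, 1, 5]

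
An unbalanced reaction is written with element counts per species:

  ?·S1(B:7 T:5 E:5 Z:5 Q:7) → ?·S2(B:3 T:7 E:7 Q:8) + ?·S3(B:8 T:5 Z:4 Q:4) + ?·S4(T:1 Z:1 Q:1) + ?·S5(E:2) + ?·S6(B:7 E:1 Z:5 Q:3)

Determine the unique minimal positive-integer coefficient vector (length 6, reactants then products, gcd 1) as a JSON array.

Coefficients: [5, 2, 1, 6, 4, 3]

B: 5·7 = 35 | 2·3+1·8+6·0+4·0+3·7 = 35
T: 5·5 = 25 | 2·7+1·5+6·1+4·0+3·0 = 25
E: 5·5 = 25 | 2·7+1·0+6·0+4·2+3·1 = 25
Z: 5·5 = 25 | 2·0+1·4+6·1+4·0+3·5 = 25
Q: 5·7 = 35 | 2·8+1·4+6·1+4·0+3·3 = 35
gcd(5,2,1,6,4,3) = 1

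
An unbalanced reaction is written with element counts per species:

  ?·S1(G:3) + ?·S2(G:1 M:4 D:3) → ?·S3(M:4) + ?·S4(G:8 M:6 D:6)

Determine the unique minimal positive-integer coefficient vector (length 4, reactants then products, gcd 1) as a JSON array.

G: 4·3+4·1 = 16 | 1·0+2·8 = 16
M: 4·0+4·4 = 16 | 1·4+2·6 = 16
D: 4·0+4·3 = 12 | 1·0+2·6 = 12
gcd(4,4,1,2) = 1

Coefficients: [4, 4, 1, 2]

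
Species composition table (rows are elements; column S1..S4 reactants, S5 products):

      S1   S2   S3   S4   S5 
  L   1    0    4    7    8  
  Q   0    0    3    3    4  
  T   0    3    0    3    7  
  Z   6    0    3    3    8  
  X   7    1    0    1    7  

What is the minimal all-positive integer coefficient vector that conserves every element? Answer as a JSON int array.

Coefficients: [2, 5, 2, 2, 3]

L: 2·1+5·0+2·4+2·7 = 24 | 3·8 = 24
Q: 2·0+5·0+2·3+2·3 = 12 | 3·4 = 12
T: 2·0+5·3+2·0+2·3 = 21 | 3·7 = 21
Z: 2·6+5·0+2·3+2·3 = 24 | 3·8 = 24
X: 2·7+5·1+2·0+2·1 = 21 | 3·7 = 21
gcd(2,5,2,2,3) = 1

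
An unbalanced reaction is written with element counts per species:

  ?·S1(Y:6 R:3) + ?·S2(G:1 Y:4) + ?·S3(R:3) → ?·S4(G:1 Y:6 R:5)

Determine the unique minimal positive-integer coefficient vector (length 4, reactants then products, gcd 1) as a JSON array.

Coefficients: [1, 3, 4, 3]

G: 1·0+3·1+4·0 = 3 | 3·1 = 3
Y: 1·6+3·4+4·0 = 18 | 3·6 = 18
R: 1·3+3·0+4·3 = 15 | 3·5 = 15
gcd(1,3,4,3) = 1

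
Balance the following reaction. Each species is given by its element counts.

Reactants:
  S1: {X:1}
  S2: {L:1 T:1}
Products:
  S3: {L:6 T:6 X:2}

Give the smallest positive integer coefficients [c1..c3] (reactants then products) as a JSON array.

Coefficients: [2, 6, 1]

L: 2·0+6·1 = 6 | 1·6 = 6
T: 2·0+6·1 = 6 | 1·6 = 6
X: 2·1+6·0 = 2 | 1·2 = 2
gcd(2,6,1) = 1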